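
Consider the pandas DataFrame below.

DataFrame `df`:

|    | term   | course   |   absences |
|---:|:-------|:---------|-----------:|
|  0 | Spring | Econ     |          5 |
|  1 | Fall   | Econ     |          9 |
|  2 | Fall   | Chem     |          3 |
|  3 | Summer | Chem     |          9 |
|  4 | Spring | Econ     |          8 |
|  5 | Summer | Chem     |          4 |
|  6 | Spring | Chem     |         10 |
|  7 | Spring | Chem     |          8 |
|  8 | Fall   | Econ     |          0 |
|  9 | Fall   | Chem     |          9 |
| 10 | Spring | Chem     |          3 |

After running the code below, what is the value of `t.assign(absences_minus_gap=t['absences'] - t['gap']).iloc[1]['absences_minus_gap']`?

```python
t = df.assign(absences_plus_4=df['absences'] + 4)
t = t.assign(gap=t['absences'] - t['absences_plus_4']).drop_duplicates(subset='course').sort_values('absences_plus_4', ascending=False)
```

7

add column absences_plus_4 = df['absences'] + 4:
      term course  absences  absences_plus_4
0   Spring   Econ         5                9
1     Fall   Econ         9               13
2     Fall   Chem         3                7
3   Summer   Chem         9               13
4   Spring   Econ         8               12
5   Summer   Chem         4                8
6   Spring   Chem        10               14
7   Spring   Chem         8               12
8     Fall   Econ         0                4
9     Fall   Chem         9               13
10  Spring   Chem         3                7
add column gap = t['absences'] - t['absences_plus_4']:
      term course  absences  absences_plus_4  gap
0   Spring   Econ         5                9   -4
1     Fall   Econ         9               13   -4
2     Fall   Chem         3                7   -4
3   Summer   Chem         9               13   -4
4   Spring   Econ         8               12   -4
5   Summer   Chem         4                8   -4
6   Spring   Chem        10               14   -4
7   Spring   Chem         8               12   -4
8     Fall   Econ         0                4   -4
9     Fall   Chem         9               13   -4
10  Spring   Chem         3                7   -4
drop duplicate course (keep=first):
     term course  absences  absences_plus_4  gap
0  Spring   Econ         5                9   -4
2    Fall   Chem         3                7   -4
sort by absences_plus_4 descending:
     term course  absences  absences_plus_4  gap
0  Spring   Econ         5                9   -4
2    Fall   Chem         3                7   -4
add column absences_minus_gap = t['absences'] - t['gap']:
     term course  absences  absences_plus_4  gap  absences_minus_gap
0  Spring   Econ         5                9   -4                   9
2    Fall   Chem         3                7   -4                   7
So iloc[1]['absences_minus_gap'] = 7.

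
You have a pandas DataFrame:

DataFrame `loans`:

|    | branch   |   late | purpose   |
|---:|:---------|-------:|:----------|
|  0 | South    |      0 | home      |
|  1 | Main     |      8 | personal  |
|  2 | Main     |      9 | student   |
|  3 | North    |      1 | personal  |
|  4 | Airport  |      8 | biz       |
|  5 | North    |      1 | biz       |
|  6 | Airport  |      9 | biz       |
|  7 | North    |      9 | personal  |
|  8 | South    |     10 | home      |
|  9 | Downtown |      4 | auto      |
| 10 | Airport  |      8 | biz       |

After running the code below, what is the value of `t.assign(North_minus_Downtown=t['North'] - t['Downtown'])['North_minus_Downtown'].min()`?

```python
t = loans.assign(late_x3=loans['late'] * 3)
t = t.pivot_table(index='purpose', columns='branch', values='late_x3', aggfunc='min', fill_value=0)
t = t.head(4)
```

-12

add column late_x3 = loans['late'] * 3:
      branch  late   purpose  late_x3
0      South     0      home        0
1       Main     8  personal       24
2       Main     9   student       27
3      North     1  personal        3
4    Airport     8       biz       24
5      North     1       biz        3
6    Airport     9       biz       27
7      North     9  personal       27
8      South    10      home       30
9   Downtown     4      auto       12
10   Airport     8       biz       24
pivot: rows=purpose, cols=branch, min(late_x3):
branch    Airport  Downtown  Main  North  South
purpose                                        
auto            0        12     0      0      0
biz            24         0     0      3      0
home            0         0     0      0      0
personal        0         0    24      3      0
student         0         0    27      0      0
take first 4 rows:
branch    Airport  Downtown  Main  North  South
purpose                                        
auto            0        12     0      0      0
biz            24         0     0      3      0
home            0         0     0      0      0
personal        0         0    24      3      0
add column North_minus_Downtown = t['North'] - t['Downtown']:
branch    Airport  Downtown  Main  North  South  North_minus_Downtown
purpose                                                              
auto            0        12     0      0      0                   -12
biz            24         0     0      3      0                     3
home            0         0     0      0      0                     0
personal        0         0    24      3      0                     3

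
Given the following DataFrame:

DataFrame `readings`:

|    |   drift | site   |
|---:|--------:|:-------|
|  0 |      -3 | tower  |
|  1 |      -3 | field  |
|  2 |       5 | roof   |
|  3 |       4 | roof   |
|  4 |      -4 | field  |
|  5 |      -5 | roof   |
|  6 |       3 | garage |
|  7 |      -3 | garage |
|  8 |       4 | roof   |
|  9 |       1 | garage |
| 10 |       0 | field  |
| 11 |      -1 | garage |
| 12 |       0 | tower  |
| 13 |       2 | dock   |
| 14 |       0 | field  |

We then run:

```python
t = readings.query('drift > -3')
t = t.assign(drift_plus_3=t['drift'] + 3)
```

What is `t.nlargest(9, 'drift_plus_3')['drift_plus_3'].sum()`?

filter rows where drift > -3:
    drift    site
2       5    roof
3       4    roof
6       3  garage
8       4    roof
9       1  garage
10      0   field
11     -1  garage
12      0   tower
13      2    dock
14      0   field
add column drift_plus_3 = t['drift'] + 3:
    drift    site  drift_plus_3
2       5    roof             8
3       4    roof             7
6       3  garage             6
8       4    roof             7
9       1  garage             4
10      0   field             3
11     -1  garage             2
12      0   tower             3
13      2    dock             5
14      0   field             3
take 9 rows with largest drift_plus_3:
    drift    site  drift_plus_3
2       5    roof             8
3       4    roof             7
8       4    roof             7
6       3  garage             6
13      2    dock             5
9       1  garage             4
10      0   field             3
12      0   tower             3
14      0   field             3

46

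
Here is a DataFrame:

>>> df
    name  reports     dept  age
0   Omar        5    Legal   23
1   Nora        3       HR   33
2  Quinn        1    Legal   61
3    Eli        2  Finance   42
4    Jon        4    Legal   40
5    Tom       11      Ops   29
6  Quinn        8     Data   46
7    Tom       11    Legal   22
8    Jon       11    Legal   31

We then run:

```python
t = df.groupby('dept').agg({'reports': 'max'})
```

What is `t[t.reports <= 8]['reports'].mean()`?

group by dept, max of reports:
         reports
dept            
Data           8
Finance        2
HR             3
Legal         11
Ops           11
filter rows where reports <= 8:
         reports
dept            
Data           8
Finance        2
HR             3
Finally, mean of column 'reports' = 4.33333333333.

4.33333333333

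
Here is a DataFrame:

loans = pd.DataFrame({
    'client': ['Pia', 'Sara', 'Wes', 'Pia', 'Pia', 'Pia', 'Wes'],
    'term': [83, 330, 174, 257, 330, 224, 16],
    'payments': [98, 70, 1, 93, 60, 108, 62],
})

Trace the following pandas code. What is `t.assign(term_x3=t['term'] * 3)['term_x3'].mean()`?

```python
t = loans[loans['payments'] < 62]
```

filter rows where payments < 62:
  client  term  payments
2    Wes   174         1
4    Pia   330        60
add column term_x3 = t['term'] * 3:
  client  term  payments  term_x3
2    Wes   174         1      522
4    Pia   330        60      990
So mean() = 756.0.

756.0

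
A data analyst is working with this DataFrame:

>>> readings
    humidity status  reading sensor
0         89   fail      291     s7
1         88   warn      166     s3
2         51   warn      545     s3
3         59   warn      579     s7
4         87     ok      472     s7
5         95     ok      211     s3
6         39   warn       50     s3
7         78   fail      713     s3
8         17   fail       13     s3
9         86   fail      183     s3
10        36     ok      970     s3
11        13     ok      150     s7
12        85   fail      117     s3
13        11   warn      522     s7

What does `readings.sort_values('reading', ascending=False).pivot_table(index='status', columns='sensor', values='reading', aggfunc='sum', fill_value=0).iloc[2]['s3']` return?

sort by reading descending:
    humidity status  reading sensor
10        36     ok      970     s3
7         78   fail      713     s3
3         59   warn      579     s7
2         51   warn      545     s3
13        11   warn      522     s7
4         87     ok      472     s7
0         89   fail      291     s7
5         95     ok      211     s3
9         86   fail      183     s3
1         88   warn      166     s3
11        13     ok      150     s7
12        85   fail      117     s3
6         39   warn       50     s3
8         17   fail       13     s3
pivot: rows=status, cols=sensor, sum(reading):
sensor    s3    s7
status            
fail    1026   291
ok      1181   622
warn     761  1101
Finally, value at position 2, column 's3' = 761.

761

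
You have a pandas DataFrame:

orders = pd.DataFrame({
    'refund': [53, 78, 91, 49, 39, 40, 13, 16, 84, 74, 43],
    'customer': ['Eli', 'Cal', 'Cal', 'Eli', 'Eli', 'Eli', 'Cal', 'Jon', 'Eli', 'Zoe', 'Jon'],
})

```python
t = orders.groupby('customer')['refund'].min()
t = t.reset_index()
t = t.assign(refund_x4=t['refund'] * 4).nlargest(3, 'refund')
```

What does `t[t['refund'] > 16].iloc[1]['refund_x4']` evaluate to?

156

group by customer, min of refund:
customer
Cal    13
Eli    39
Jon    16
Zoe    74
Name: refund, dtype: int64
reset_index():
  customer  refund
0      Cal      13
1      Eli      39
2      Jon      16
3      Zoe      74
add column refund_x4 = t['refund'] * 4:
  customer  refund  refund_x4
0      Cal      13         52
1      Eli      39        156
2      Jon      16         64
3      Zoe      74        296
take 3 rows with largest refund:
  customer  refund  refund_x4
3      Zoe      74        296
1      Eli      39        156
2      Jon      16         64
filter rows where refund > 16:
  customer  refund  refund_x4
3      Zoe      74        296
1      Eli      39        156
So iloc[1]['refund_x4'] = 156.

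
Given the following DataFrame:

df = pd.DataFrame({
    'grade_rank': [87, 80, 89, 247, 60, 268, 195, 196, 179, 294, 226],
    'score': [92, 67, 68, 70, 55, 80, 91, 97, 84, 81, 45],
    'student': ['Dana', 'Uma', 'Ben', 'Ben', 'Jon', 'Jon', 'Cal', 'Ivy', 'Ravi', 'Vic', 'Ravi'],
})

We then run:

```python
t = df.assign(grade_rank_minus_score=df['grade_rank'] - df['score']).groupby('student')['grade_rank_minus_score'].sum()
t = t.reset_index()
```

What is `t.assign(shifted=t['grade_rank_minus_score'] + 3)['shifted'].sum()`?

add column grade_rank_minus_score = df['grade_rank'] - df['score']:
    grade_rank  score student  grade_rank_minus_score
0           87     92    Dana                      -5
1           80     67     Uma                      13
2           89     68     Ben                      21
3          247     70     Ben                     177
4           60     55     Jon                       5
5          268     80     Jon                     188
6          195     91     Cal                     104
7          196     97     Ivy                      99
8          179     84    Ravi                      95
9          294     81     Vic                     213
10         226     45    Ravi                     181
group by student, sum of grade_rank_minus_score:
student
Ben     198
Cal     104
Dana     -5
Ivy      99
Jon     193
Ravi    276
Uma      13
Vic     213
Name: grade_rank_minus_score, dtype: int64
reset_index():
  student  grade_rank_minus_score
0     Ben                     198
1     Cal                     104
2    Dana                      -5
3     Ivy                      99
4     Jon                     193
5    Ravi                     276
6     Uma                      13
7     Vic                     213
add column shifted = t['grade_rank_minus_score'] + 3:
  student  grade_rank_minus_score  shifted
0     Ben                     198      201
1     Cal                     104      107
2    Dana                      -5       -2
3     Ivy                      99      102
4     Jon                     193      196
5    Ravi                     276      279
6     Uma                      13       16
7     Vic                     213      216
Hence 1115.

1115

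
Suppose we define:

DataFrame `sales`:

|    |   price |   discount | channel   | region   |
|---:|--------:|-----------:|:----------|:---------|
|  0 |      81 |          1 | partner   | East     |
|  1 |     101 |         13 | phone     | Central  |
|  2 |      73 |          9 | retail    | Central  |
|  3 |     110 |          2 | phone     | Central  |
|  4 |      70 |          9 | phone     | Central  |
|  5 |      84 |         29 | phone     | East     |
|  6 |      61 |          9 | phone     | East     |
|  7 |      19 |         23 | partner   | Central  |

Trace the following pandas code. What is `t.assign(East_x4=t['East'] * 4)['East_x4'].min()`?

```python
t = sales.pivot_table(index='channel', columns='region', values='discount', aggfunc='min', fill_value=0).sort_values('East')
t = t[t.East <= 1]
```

0

pivot: rows=channel, cols=region, min(discount):
region   Central  East
channel               
partner       23     1
phone          2     9
retail         9     0
sort by East:
region   Central  East
channel               
retail         9     0
partner       23     1
phone          2     9
filter rows where East <= 1:
region   Central  East
channel               
retail         9     0
partner       23     1
add column East_x4 = t['East'] * 4:
region   Central  East  East_x4
channel                        
retail         9     0        0
partner       23     1        4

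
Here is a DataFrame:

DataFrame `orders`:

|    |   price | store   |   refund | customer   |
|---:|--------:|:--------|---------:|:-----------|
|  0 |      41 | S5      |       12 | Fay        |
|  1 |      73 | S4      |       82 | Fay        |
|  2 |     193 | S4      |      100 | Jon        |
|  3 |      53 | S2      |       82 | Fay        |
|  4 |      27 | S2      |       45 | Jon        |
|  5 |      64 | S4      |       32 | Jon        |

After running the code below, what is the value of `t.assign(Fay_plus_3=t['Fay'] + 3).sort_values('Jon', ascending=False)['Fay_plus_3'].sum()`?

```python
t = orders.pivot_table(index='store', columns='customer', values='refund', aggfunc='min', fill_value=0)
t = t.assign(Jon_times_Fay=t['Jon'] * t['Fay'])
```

pivot: rows=store, cols=customer, min(refund):
customer  Fay  Jon
store             
S2         82   45
S4         82   32
S5         12    0
add column Jon_times_Fay = t['Jon'] * t['Fay']:
customer  Fay  Jon  Jon_times_Fay
store                            
S2         82   45           3690
S4         82   32           2624
S5         12    0              0
add column Fay_plus_3 = t['Fay'] + 3:
customer  Fay  Jon  Jon_times_Fay  Fay_plus_3
store                                        
S2         82   45           3690          85
S4         82   32           2624          85
S5         12    0              0          15
sort by Jon descending:
customer  Fay  Jon  Jon_times_Fay  Fay_plus_3
store                                        
S2         82   45           3690          85
S4         82   32           2624          85
S5         12    0              0          15

185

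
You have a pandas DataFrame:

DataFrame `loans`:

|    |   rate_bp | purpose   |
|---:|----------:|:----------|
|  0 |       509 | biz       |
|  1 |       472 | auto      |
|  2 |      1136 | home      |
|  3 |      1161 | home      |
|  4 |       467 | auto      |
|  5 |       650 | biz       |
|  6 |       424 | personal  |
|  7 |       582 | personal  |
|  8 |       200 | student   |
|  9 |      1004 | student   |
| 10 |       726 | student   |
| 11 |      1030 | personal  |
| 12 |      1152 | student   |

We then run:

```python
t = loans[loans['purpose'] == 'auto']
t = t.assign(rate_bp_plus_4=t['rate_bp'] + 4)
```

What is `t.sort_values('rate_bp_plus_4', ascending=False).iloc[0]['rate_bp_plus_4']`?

476

filter rows where purpose == 'auto':
   rate_bp purpose
1      472    auto
4      467    auto
add column rate_bp_plus_4 = t['rate_bp'] + 4:
   rate_bp purpose  rate_bp_plus_4
1      472    auto             476
4      467    auto             471
sort by rate_bp_plus_4 descending:
   rate_bp purpose  rate_bp_plus_4
1      472    auto             476
4      467    auto             471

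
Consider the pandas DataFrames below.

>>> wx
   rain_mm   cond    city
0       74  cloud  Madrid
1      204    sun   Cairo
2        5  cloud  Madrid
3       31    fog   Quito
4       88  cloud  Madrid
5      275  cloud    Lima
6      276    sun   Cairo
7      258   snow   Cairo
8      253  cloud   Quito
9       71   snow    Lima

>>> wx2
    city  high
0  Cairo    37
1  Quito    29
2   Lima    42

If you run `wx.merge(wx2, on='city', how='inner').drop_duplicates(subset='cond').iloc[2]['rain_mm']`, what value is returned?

275

merge on 'city' (how='inner') → 7 rows:
   rain_mm   cond   city  high
0      204    sun  Cairo    37
1       31    fog  Quito    29
2      275  cloud   Lima    42
3      276    sun  Cairo    37
4      258   snow  Cairo    37
5      253  cloud  Quito    29
6       71   snow   Lima    42
drop duplicate cond (keep=first):
   rain_mm   cond   city  high
0      204    sun  Cairo    37
1       31    fog  Quito    29
2      275  cloud   Lima    42
4      258   snow  Cairo    37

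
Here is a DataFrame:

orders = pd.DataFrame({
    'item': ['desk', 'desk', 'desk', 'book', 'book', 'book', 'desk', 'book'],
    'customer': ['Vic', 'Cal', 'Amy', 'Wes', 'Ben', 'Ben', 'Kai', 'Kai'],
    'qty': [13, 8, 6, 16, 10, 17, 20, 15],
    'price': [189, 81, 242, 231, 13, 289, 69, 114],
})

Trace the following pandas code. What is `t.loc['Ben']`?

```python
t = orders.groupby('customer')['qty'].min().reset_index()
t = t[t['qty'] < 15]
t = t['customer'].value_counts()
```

group by customer, min of qty:
customer
Amy     6
Ben    10
Cal     8
Kai    15
Vic    13
Wes    16
Name: qty, dtype: int64
reset_index():
  customer  qty
0      Amy    6
1      Ben   10
2      Cal    8
3      Kai   15
4      Vic   13
5      Wes   16
filter rows where qty < 15:
  customer  qty
0      Amy    6
1      Ben   10
2      Cal    8
4      Vic   13
value_counts of customer:
customer
Amy    1
Ben    1
Cal    1
Vic    1
Name: count, dtype: int64
value at index 'Ben' → 1

1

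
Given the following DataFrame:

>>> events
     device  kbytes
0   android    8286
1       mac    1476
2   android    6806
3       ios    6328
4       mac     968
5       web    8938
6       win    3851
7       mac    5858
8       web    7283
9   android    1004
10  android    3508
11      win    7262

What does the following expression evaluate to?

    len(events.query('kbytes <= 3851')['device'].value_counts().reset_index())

3

filter rows where kbytes <= 3851:
     device  kbytes
1       mac    1476
4       mac     968
6       win    3851
9   android    1004
10  android    3508
value_counts of device:
device
mac        2
android    2
win        1
Name: count, dtype: int64
reset_index():
    device  count
0      mac      2
1  android      2
2      win      1
Hence 3.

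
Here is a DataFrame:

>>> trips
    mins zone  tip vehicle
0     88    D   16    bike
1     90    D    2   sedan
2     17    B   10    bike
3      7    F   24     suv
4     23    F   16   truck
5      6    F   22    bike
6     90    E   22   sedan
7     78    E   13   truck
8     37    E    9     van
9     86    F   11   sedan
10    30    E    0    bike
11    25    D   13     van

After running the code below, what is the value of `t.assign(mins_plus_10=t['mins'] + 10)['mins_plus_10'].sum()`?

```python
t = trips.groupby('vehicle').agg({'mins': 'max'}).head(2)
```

group by vehicle, max of mins:
         mins
vehicle      
bike       88
sedan      90
suv         7
truck      78
van        37
take first 2 rows:
         mins
vehicle      
bike       88
sedan      90
add column mins_plus_10 = t['mins'] + 10:
         mins  mins_plus_10
vehicle                    
bike       88            98
sedan      90           100
The sum of column 'mins_plus_10' is 198.

198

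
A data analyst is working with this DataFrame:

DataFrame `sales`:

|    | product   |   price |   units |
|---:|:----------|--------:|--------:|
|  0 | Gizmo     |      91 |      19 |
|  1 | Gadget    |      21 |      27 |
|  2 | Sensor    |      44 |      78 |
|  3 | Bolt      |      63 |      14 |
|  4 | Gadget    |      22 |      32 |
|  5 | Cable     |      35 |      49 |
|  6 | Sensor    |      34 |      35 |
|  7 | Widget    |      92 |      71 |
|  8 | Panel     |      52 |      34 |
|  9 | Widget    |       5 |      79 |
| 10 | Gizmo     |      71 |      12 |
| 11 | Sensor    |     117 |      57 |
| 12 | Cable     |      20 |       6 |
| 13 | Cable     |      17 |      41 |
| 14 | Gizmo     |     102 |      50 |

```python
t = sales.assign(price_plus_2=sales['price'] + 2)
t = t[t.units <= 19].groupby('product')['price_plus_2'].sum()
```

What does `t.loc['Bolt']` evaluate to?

add column price_plus_2 = sales['price'] + 2:
   product  price  units  price_plus_2
0    Gizmo     91     19            93
1   Gadget     21     27            23
2   Sensor     44     78            46
3     Bolt     63     14            65
4   Gadget     22     32            24
5    Cable     35     49            37
6   Sensor     34     35            36
7   Widget     92     71            94
8    Panel     52     34            54
9   Widget      5     79             7
10   Gizmo     71     12            73
11  Sensor    117     57           119
12   Cable     20      6            22
13   Cable     17     41            19
14   Gizmo    102     50           104
filter rows where units <= 19:
   product  price  units  price_plus_2
0    Gizmo     91     19            93
3     Bolt     63     14            65
10   Gizmo     71     12            73
12   Cable     20      6            22
group by product, sum of price_plus_2:
product
Bolt      65
Cable     22
Gizmo    166
Name: price_plus_2, dtype: int64

65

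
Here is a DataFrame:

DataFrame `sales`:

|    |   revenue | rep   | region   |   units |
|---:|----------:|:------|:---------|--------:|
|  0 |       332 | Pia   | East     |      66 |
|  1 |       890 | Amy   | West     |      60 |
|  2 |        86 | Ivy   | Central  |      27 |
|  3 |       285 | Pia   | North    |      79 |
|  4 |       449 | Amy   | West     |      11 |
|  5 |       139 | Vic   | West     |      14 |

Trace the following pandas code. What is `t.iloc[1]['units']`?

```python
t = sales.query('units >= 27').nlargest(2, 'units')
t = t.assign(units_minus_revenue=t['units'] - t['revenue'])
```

filter rows where units >= 27:
   revenue  rep   region  units
0      332  Pia     East     66
1      890  Amy     West     60
2       86  Ivy  Central     27
3      285  Pia    North     79
take 2 rows with largest units:
   revenue  rep region  units
3      285  Pia  North     79
0      332  Pia   East     66
add column units_minus_revenue = t['units'] - t['revenue']:
   revenue  rep region  units  units_minus_revenue
3      285  Pia  North     79                 -206
0      332  Pia   East     66                 -266
Hence 66.

66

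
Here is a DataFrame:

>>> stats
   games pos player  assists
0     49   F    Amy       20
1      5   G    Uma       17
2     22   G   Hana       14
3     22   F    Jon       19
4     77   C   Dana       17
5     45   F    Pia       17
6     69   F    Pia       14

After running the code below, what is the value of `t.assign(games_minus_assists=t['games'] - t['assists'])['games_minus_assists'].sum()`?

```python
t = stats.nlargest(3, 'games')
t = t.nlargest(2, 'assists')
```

89

take 3 rows with largest games:
   games pos player  assists
4     77   C   Dana       17
6     69   F    Pia       14
0     49   F    Amy       20
take 2 rows with largest assists:
   games pos player  assists
0     49   F    Amy       20
4     77   C   Dana       17
add column games_minus_assists = t['games'] - t['assists']:
   games pos player  assists  games_minus_assists
0     49   F    Amy       20                   29
4     77   C   Dana       17                   60
Finally, sum of column 'games_minus_assists' = 89.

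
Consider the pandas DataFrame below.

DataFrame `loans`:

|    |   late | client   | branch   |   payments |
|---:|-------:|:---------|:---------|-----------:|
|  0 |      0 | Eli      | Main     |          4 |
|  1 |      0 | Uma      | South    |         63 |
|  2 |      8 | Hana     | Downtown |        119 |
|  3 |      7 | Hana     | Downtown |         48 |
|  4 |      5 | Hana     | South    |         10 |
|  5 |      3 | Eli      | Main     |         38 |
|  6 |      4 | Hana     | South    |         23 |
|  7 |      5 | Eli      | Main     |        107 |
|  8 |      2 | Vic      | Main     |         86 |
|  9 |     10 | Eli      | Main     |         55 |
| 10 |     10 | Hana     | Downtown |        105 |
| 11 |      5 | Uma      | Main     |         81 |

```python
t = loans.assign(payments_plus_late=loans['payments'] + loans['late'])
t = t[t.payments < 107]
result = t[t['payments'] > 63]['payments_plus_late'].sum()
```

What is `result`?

add column payments_plus_late = loans['payments'] + loans['late']:
    late client    branch  payments  payments_plus_late
0      0    Eli      Main         4                   4
1      0    Uma     South        63                  63
2      8   Hana  Downtown       119                 127
3      7   Hana  Downtown        48                  55
4      5   Hana     South        10                  15
5      3    Eli      Main        38                  41
6      4   Hana     South        23                  27
7      5    Eli      Main       107                 112
8      2    Vic      Main        86                  88
9     10    Eli      Main        55                  65
10    10   Hana  Downtown       105                 115
11     5    Uma      Main        81                  86
filter rows where payments < 107:
    late client    branch  payments  payments_plus_late
0      0    Eli      Main         4                   4
1      0    Uma     South        63                  63
3      7   Hana  Downtown        48                  55
4      5   Hana     South        10                  15
5      3    Eli      Main        38                  41
6      4   Hana     South        23                  27
8      2    Vic      Main        86                  88
9     10    Eli      Main        55                  65
10    10   Hana  Downtown       105                 115
11     5    Uma      Main        81                  86
filter rows where payments > 63:
    late client    branch  payments  payments_plus_late
8      2    Vic      Main        86                  88
10    10   Hana  Downtown       105                 115
11     5    Uma      Main        81                  86

289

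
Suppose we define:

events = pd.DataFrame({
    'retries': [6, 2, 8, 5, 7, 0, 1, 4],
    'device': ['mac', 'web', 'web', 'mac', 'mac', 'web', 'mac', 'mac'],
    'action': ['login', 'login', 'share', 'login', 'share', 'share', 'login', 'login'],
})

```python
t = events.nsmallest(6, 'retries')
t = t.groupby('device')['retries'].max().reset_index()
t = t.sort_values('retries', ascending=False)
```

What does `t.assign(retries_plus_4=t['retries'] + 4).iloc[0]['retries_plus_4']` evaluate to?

take 6 rows with smallest retries:
   retries device action
5        0    web  share
6        1    mac  login
1        2    web  login
7        4    mac  login
3        5    mac  login
0        6    mac  login
group by device, max of retries:
device
mac    6
web    2
Name: retries, dtype: int64
reset_index():
  device  retries
0    mac        6
1    web        2
sort by retries descending:
  device  retries
0    mac        6
1    web        2
add column retries_plus_4 = t['retries'] + 4:
  device  retries  retries_plus_4
0    mac        6              10
1    web        2               6
Reading off the value at position 0, column 'retries_plus_4', we get 10.

10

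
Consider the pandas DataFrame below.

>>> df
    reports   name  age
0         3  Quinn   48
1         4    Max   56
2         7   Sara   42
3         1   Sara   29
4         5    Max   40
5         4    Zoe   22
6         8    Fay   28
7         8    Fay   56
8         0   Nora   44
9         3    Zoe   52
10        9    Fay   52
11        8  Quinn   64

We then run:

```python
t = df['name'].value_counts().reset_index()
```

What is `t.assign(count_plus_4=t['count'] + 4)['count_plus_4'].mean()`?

value_counts of name:
name
Fay      3
Quinn    2
Max      2
Sara     2
Zoe      2
Nora     1
Name: count, dtype: int64
reset_index():
    name  count
0    Fay      3
1  Quinn      2
2    Max      2
3   Sara      2
4    Zoe      2
5   Nora      1
add column count_plus_4 = t['count'] + 4:
    name  count  count_plus_4
0    Fay      3             7
1  Quinn      2             6
2    Max      2             6
3   Sara      2             6
4    Zoe      2             6
5   Nora      1             5

6.0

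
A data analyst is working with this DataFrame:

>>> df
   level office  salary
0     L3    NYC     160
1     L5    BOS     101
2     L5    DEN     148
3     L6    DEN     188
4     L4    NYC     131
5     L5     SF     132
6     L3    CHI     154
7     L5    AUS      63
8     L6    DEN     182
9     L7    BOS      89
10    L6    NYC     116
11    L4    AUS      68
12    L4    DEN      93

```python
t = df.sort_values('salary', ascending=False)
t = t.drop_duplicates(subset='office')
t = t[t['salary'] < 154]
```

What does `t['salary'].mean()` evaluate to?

sort by salary descending:
   level office  salary
3     L6    DEN     188
8     L6    DEN     182
0     L3    NYC     160
6     L3    CHI     154
2     L5    DEN     148
5     L5     SF     132
4     L4    NYC     131
10    L6    NYC     116
1     L5    BOS     101
12    L4    DEN      93
9     L7    BOS      89
11    L4    AUS      68
7     L5    AUS      63
drop duplicate office (keep=first):
   level office  salary
3     L6    DEN     188
0     L3    NYC     160
6     L3    CHI     154
5     L5     SF     132
1     L5    BOS     101
11    L4    AUS      68
filter rows where salary < 154:
   level office  salary
5     L5     SF     132
1     L5    BOS     101
11    L4    AUS      68
mean of column 'salary' → 100.333333333

100.333333333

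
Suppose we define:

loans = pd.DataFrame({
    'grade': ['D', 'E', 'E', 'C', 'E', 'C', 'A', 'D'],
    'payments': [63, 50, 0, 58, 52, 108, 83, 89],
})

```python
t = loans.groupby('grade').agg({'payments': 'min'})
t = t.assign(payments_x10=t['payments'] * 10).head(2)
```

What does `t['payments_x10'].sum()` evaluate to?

group by grade, min of payments:
       payments
grade          
A            83
C            58
D            63
E             0
add column payments_x10 = t['payments'] * 10:
       payments  payments_x10
grade                        
A            83           830
C            58           580
D            63           630
E             0             0
take first 2 rows:
       payments  payments_x10
grade                        
A            83           830
C            58           580
Reading off the sum of column 'payments_x10', we get 1410.

1410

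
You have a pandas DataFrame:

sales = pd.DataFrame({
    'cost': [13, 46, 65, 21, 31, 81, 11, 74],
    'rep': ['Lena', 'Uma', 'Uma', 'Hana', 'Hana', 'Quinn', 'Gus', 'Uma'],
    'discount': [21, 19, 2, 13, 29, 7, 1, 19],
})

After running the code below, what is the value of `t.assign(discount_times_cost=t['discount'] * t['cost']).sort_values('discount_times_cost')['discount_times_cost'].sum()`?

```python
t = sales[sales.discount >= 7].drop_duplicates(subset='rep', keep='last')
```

3145

filter rows where discount >= 7:
   cost    rep  discount
0    13   Lena        21
1    46    Uma        19
3    21   Hana        13
4    31   Hana        29
5    81  Quinn         7
7    74    Uma        19
drop duplicate rep (keep=last):
   cost    rep  discount
0    13   Lena        21
4    31   Hana        29
5    81  Quinn         7
7    74    Uma        19
add column discount_times_cost = t['discount'] * t['cost']:
   cost    rep  discount  discount_times_cost
0    13   Lena        21                  273
4    31   Hana        29                  899
5    81  Quinn         7                  567
7    74    Uma        19                 1406
sort by discount_times_cost:
   cost    rep  discount  discount_times_cost
0    13   Lena        21                  273
5    81  Quinn         7                  567
4    31   Hana        29                  899
7    74    Uma        19                 1406
sum of column 'discount_times_cost' → 3145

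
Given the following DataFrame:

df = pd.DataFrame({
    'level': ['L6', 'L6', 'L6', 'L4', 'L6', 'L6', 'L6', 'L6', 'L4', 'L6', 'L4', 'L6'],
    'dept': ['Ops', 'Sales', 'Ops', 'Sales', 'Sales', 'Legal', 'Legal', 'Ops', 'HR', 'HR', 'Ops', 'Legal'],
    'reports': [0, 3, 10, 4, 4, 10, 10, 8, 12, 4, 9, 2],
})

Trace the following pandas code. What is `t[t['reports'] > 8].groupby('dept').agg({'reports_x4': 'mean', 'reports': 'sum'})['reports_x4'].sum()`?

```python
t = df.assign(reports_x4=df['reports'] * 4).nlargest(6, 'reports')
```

add column reports_x4 = df['reports'] * 4:
   level   dept  reports  reports_x4
0     L6    Ops        0           0
1     L6  Sales        3          12
2     L6    Ops       10          40
3     L4  Sales        4          16
4     L6  Sales        4          16
5     L6  Legal       10          40
6     L6  Legal       10          40
7     L6    Ops        8          32
8     L4     HR       12          48
9     L6     HR        4          16
10    L4    Ops        9          36
11    L6  Legal        2           8
take 6 rows with largest reports:
   level   dept  reports  reports_x4
8     L4     HR       12          48
2     L6    Ops       10          40
5     L6  Legal       10          40
6     L6  Legal       10          40
10    L4    Ops        9          36
7     L6    Ops        8          32
filter rows where reports > 8:
   level   dept  reports  reports_x4
8     L4     HR       12          48
2     L6    Ops       10          40
5     L6  Legal       10          40
6     L6  Legal       10          40
10    L4    Ops        9          36
group by dept: mean(reports_x4), sum(reports):
       reports_x4  reports
dept                      
HR           48.0       12
Legal        40.0       20
Ops          38.0       19
Taking the sum of column 'reports_x4' gives 126.0.

126.0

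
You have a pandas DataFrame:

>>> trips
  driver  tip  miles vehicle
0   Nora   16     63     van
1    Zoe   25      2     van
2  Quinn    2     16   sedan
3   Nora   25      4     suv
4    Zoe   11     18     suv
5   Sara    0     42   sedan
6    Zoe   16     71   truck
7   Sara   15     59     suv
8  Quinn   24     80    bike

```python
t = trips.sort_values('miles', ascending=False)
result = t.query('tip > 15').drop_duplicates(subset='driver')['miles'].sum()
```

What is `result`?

214

sort by miles descending:
  driver  tip  miles vehicle
8  Quinn   24     80    bike
6    Zoe   16     71   truck
0   Nora   16     63     van
7   Sara   15     59     suv
5   Sara    0     42   sedan
4    Zoe   11     18     suv
2  Quinn    2     16   sedan
3   Nora   25      4     suv
1    Zoe   25      2     van
filter rows where tip > 15:
  driver  tip  miles vehicle
8  Quinn   24     80    bike
6    Zoe   16     71   truck
0   Nora   16     63     van
3   Nora   25      4     suv
1    Zoe   25      2     van
drop duplicate driver (keep=first):
  driver  tip  miles vehicle
8  Quinn   24     80    bike
6    Zoe   16     71   truck
0   Nora   16     63     van
Finally, sum of column 'miles' = 214.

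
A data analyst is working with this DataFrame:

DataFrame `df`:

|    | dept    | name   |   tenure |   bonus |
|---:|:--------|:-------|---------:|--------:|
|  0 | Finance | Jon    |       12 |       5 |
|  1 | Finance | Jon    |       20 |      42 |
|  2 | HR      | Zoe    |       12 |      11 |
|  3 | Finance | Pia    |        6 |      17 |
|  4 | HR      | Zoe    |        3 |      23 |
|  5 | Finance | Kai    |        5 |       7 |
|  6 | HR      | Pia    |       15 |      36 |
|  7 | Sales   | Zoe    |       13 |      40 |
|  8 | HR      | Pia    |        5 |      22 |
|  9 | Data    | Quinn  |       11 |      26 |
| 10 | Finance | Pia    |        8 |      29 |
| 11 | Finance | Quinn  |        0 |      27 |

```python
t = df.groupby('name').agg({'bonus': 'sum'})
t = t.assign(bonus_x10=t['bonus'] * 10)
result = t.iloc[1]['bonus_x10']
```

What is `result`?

70

group by name, sum of bonus:
       bonus
name        
Jon       47
Kai        7
Pia      104
Quinn     53
Zoe       74
add column bonus_x10 = t['bonus'] * 10:
       bonus  bonus_x10
name                   
Jon       47        470
Kai        7         70
Pia      104       1040
Quinn     53        530
Zoe       74        740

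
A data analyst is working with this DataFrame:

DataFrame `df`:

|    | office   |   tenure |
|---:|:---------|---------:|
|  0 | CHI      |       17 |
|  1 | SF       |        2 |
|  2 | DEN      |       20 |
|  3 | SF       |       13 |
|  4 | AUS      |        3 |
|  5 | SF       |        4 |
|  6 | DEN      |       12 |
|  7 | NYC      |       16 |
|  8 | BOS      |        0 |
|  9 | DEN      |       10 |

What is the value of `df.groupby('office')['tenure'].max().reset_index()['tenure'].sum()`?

69

group by office, max of tenure:
office
AUS     3
BOS     0
CHI    17
DEN    20
NYC    16
SF     13
Name: tenure, dtype: int64
reset_index():
  office  tenure
0    AUS       3
1    BOS       0
2    CHI      17
3    DEN      20
4    NYC      16
5     SF      13
So sum() = 69.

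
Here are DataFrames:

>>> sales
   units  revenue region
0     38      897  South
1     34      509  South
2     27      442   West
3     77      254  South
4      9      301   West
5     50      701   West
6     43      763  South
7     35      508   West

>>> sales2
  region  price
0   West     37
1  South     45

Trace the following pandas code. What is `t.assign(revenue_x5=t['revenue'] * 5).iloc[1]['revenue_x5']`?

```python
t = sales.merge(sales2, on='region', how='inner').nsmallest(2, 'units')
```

2210

merge on 'region' (how='inner') → 8 rows:
   units  revenue region  price
0     38      897  South     45
1     34      509  South     45
2     27      442   West     37
3     77      254  South     45
4      9      301   West     37
5     50      701   West     37
6     43      763  South     45
7     35      508   West     37
take 2 rows with smallest units:
   units  revenue region  price
4      9      301   West     37
2     27      442   West     37
add column revenue_x5 = t['revenue'] * 5:
   units  revenue region  price  revenue_x5
4      9      301   West     37        1505
2     27      442   West     37        2210
value at position 1, column 'revenue_x5' → 2210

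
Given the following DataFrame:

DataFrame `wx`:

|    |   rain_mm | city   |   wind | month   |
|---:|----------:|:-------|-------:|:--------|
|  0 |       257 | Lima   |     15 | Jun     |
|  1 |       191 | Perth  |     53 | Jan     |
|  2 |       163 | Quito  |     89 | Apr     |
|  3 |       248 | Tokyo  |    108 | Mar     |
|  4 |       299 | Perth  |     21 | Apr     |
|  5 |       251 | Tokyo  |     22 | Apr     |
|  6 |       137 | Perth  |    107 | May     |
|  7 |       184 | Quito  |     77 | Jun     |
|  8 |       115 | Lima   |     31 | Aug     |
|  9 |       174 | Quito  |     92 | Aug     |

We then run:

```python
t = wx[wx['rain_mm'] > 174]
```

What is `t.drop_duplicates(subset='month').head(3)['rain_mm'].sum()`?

filter rows where rain_mm > 174:
   rain_mm   city  wind month
0      257   Lima    15   Jun
1      191  Perth    53   Jan
3      248  Tokyo   108   Mar
4      299  Perth    21   Apr
5      251  Tokyo    22   Apr
7      184  Quito    77   Jun
drop duplicate month (keep=first):
   rain_mm   city  wind month
0      257   Lima    15   Jun
1      191  Perth    53   Jan
3      248  Tokyo   108   Mar
4      299  Perth    21   Apr
take first 3 rows:
   rain_mm   city  wind month
0      257   Lima    15   Jun
1      191  Perth    53   Jan
3      248  Tokyo   108   Mar
Finally, sum of column 'rain_mm' = 696.

696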